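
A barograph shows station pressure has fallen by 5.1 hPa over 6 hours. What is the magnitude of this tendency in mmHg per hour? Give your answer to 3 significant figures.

0.638 mmHg per hour

5.1 hPa / 6 h × 0.750062 mmHg/hPa = 0.638 mmHg/h.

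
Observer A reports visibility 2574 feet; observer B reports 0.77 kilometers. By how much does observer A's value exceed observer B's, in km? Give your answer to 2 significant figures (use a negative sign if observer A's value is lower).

0.015 km

observer A: 2574 ft = 0.78456 km.
Difference: 0.78456 − 0.77000 = 0.015 km.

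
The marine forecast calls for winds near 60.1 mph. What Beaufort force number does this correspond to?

60.1 mph = 26.9 m/s, which is Beaufort 10 (storm, 24.5–28.4 m/s).

Beaufort force 10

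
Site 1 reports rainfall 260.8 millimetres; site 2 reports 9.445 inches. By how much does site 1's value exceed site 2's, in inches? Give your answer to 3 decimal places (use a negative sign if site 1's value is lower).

0.823 in

site 1: 260.8 mm = 10.26772 in.
Difference: 10.26772 − 9.44500 = 0.823 in.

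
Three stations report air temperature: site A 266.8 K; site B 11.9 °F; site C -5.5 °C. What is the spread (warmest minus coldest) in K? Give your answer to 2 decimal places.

site A: 266.8 K = -6.350 °C.
site B: 11.9 °F = -11.167 °C.
Spread: (-5.500) − (-11.167) = 5.667 °C.

5.67 K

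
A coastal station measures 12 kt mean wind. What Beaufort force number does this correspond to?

12 kt lies in the Beaufort 4 band (moderate breeze, 11–16 kt).

Beaufort force 4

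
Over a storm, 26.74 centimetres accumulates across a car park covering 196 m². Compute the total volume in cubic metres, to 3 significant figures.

52.4 cubic metres

Depth: 26.74 cm × 10 = 267.4 mm.
1 mm over 1 m² is 1 L, so volume = 267.4 × 196 = 52410.4 L = 52.4 m³.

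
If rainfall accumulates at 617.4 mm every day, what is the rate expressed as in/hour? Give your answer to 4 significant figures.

1.013 in/hour

617.4 mm/day × 0.0393701 in/mm × 0.0416667 day/hour = 1.013 in/hour.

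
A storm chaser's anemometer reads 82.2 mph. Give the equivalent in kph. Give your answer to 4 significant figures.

132.3 km/h

1 mph = 1.60934 km/h, so 82.2 × 1.60934 = 132.3 km/h.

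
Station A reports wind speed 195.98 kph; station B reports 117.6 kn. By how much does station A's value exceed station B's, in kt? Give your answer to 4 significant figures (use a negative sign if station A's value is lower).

-11.78 kt

station A: 195.98 km/h = 105.8207 kt.
Difference: 105.8207 − 117.6000 = -11.78 kt.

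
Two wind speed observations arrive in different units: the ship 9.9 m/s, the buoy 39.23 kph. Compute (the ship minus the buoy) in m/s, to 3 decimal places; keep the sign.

the buoy: 39.23 km/h = 10.89722 m/s.
Difference: 9.90000 − 10.89722 = -0.997 m/s.

-0.997 m/s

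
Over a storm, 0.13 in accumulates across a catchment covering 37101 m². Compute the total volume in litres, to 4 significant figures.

Depth: 0.13 in × 25.4 = 3.302 mm.
1 mm over 1 m² is 1 L, so volume = 3.302 × 37101 = 122507.5 L ≈ 122500 L.

122500 litres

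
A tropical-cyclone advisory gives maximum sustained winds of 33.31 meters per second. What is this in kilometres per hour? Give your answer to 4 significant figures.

1 m/s = 3.6 km/h, so 33.31 × 3.6 = 119.9 km/h.

119.9 km/h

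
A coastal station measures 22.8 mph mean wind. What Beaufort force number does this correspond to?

22.8 mph = 10.2 m/s, which is Beaufort 5 (fresh breeze, 8.0–10.7 m/s).

Beaufort force 5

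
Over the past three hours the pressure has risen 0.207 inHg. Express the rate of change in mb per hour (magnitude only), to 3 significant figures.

0.207 inHg / 3 h × 33.8639 mb/inHg = 2.34 mb/h.

2.34 mb per hour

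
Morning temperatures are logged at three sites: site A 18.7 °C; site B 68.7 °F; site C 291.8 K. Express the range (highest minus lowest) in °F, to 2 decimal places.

3.13 °F

site B: 68.7 °F = 20.389 °C.
site C: 291.8 K = 18.650 °C.
Spread: 20.389 − 18.650 = 1.739 °C = 3.13 °F.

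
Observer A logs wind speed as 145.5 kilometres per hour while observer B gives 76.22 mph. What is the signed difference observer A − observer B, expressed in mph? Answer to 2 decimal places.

14.19 mph

observer A: 145.5 km/h = 90.4095 mph.
Difference: 90.4095 − 76.2200 = 14.19 mph.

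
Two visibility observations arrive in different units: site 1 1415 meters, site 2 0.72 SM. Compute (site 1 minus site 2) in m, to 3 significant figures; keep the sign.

site 2: 0.72 SM = 1158.73 m.
Difference: 1415.00 − 1158.73 = 256 m.

256 m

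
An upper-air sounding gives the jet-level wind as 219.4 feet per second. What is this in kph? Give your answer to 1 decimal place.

240.7 km/h

1 ft/s = 1.09728 km/h, so 219.4 × 1.09728 = 240.7 km/h.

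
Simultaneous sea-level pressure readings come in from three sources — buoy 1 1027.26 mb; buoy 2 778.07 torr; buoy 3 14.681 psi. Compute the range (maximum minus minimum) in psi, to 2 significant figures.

0.36 psi

buoy 1: 1027.26 mb = 14.8991 psi.
buoy 2: 778.07 mmHg = 15.0454 psi.
Spread: 15.0454 − 14.6810 = 0.36 psi.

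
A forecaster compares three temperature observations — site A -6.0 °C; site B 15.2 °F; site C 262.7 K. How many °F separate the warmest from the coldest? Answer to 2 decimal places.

8.01 °F

site B: 15.2 °F = -9.333 °C.
site C: 262.7 K = -10.450 °C.
Spread: (-6.000) − (-10.450) = 4.450 °C = 8.01 °F.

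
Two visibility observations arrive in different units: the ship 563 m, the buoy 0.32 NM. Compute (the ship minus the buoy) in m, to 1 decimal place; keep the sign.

the buoy: 0.32 nmi = 592.640 m.
Difference: 563.000 − 592.640 = -29.6 m.

-29.6 m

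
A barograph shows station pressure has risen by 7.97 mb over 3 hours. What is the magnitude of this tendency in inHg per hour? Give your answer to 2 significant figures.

0.078 inHg per hour

7.97 mb / 3 h × 0.02953 inHg/mb = 0.078 inHg/h.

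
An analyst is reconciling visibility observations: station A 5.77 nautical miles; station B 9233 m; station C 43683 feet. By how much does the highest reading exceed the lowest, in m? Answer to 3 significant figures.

4080 m

station A: 5.77 nmi = 10686.04 m.
station C: 43683 ft = 13314.58 m.
Spread: 13314.58 − 9233.00 = 4080 m.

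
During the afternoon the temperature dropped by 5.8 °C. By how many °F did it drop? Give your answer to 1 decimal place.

10.4 °F

A change of 1 °C equals a change of 1.8 °F: Δ°F = 5.8 × 1.8 = 10.4 °F.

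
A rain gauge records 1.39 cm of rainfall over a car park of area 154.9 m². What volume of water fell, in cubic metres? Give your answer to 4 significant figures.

2.153 cubic metres

Depth: 1.39 cm × 10 = 13.9 mm.
1 mm over 1 m² is 1 L, so volume = 13.9 × 154.9 = 2153.11 L = 2.153 m³.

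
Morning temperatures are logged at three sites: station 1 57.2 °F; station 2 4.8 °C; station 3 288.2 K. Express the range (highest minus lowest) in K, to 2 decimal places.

10.25 K

station 1: 57.2 °F = 14.000 °C.
station 3: 288.2 K = 15.050 °C.
Spread: 15.050 − 4.800 = 10.250 °C.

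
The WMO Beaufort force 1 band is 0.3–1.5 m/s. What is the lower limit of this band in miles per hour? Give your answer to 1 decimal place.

0.3–1.5 m/s × 2.237 = 0.7–3.4 mph.

0.7 mph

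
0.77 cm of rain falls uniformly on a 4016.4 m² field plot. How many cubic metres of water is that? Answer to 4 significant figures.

30.93 cubic metres

Depth: 0.77 cm × 10 = 7.7 mm.
1 mm over 1 m² is 1 L, so volume = 7.7 × 4016.4 = 30926.28 L = 30.93 m³.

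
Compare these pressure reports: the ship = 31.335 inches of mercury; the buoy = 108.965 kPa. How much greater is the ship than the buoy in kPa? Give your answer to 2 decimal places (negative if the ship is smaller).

-2.85 kPa

the ship: 31.335 inHg = 106.1125 kPa.
Difference: 106.1125 − 108.9650 = -2.85 kPa.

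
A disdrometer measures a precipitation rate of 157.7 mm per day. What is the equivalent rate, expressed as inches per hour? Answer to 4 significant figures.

0.2587 in/hour

157.7 mm/day × 0.0393701 in/mm × 0.0416667 day/hour = 0.2587 in/hour.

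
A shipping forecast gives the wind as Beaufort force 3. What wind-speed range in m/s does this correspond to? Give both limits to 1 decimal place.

3.4 to 5.4 m/s

Beaufort 3 (gentle breeze) spans 3.4–5.4 m/s.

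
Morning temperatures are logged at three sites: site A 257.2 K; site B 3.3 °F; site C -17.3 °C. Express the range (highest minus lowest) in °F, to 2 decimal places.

2.44 °F

site A: 257.2 K = -15.950 °C.
site B: 3.3 °F = -15.944 °C.
Spread: (-15.944) − (-17.300) = 1.356 °C = 2.44 °F.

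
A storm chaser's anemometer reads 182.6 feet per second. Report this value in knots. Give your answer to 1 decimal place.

1 ft/s = 0.592484 kt, so 182.6 × 0.592484 = 108.2 kt.

108.2 kt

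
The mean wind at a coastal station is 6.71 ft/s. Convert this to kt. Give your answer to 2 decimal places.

1 ft/s = 0.592484 kt, so 6.71 × 0.592484 = 3.98 kt.

3.98 kt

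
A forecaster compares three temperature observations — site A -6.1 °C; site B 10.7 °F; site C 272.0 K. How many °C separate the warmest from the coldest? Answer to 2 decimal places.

site B: 10.7 °F = -11.833 °C.
site C: 272.0 K = -1.150 °C.
Spread: (-1.150) − (-11.833) = 10.683 °C.

10.68 °C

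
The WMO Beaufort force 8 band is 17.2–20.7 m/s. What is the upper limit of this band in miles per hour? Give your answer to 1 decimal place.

46.3 mph

17.2–20.7 m/s × 2.237 = 38.5–46.3 mph.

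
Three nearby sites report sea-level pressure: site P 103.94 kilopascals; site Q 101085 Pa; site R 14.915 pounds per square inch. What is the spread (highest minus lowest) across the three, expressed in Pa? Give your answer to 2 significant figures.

2900 Pa

site P: 103.94 kPa = 103940.00 Pa.
site R: 14.915 psi = 102835.31 Pa.
Spread: 103940.00 − 101085.00 = 2900 Pa.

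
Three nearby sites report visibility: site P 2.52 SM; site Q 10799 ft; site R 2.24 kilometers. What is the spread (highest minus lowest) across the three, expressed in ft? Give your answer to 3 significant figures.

5960 ft

site P: 2.52 SM = 13305.60 ft.
site R: 2.24 km = 7349.08 ft.
Spread: 13305.60 − 7349.08 = 5960 ft.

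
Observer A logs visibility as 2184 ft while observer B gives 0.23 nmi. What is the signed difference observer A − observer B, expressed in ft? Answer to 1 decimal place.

786.5 ft

observer B: 0.23 nmi = 1397.507 ft.
Difference: 2184.000 − 1397.507 = 786.5 ft.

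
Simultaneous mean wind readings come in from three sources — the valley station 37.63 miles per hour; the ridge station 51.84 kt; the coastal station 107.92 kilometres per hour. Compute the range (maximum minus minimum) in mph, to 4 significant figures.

29.43 mph

the ridge station: 51.84 kt = 59.6564 mph.
the coastal station: 107.92 km/h = 67.0584 mph.
Spread: 67.0584 − 37.6300 = 29.43 mph.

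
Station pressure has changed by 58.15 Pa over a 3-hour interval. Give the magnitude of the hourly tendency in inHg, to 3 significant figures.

0.00572 inHg per hour

58.15 Pa / 3 h × 0.0002953 inHg/Pa = 0.00572 inHg/h.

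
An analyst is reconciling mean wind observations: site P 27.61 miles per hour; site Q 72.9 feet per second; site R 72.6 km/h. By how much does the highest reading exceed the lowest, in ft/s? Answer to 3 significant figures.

32.4 ft/s

site P: 27.61 mph = 40.495 ft/s.
site R: 72.6 km/h = 66.164 ft/s.
Spread: 72.900 − 40.495 = 32.4 ft/s.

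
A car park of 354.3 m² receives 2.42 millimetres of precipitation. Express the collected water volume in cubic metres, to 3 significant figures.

0.857 cubic metres

1 mm over 1 m² is 1 L, so volume = 2.42 × 354.3 = 857.406 L = 0.857 m³.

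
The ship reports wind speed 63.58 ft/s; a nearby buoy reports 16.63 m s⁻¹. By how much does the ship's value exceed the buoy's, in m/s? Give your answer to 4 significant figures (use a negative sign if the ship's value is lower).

2.749 m/s

the ship: 63.58 ft/s = 19.37918 m/s.
Difference: 19.37918 − 16.63000 = 2.749 m/s.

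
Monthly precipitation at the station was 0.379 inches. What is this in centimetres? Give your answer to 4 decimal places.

0.9627 cm

1 in = 2.54 cm, so 0.379 × 2.54 = 0.9627 cm.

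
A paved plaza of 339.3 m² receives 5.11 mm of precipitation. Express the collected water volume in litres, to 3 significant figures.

1730 litres

1 mm over 1 m² is 1 L, so volume = 5.11 × 339.3 = 1733.823 L ≈ 1730 L.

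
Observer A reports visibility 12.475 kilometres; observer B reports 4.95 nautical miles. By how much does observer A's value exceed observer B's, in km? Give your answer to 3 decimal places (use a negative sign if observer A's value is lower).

3.308 km

observer B: 4.95 nmi = 9.16740 km.
Difference: 12.47500 − 9.16740 = 3.308 km.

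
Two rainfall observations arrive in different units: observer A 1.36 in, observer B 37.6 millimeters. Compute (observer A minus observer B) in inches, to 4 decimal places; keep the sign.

-0.1203 in

observer B: 37.6 mm = 1.480315 in.
Difference: 1.360000 − 1.480315 = -0.1203 in.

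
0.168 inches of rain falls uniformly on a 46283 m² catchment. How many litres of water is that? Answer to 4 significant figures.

197500 litres

Depth: 0.168 in × 25.4 = 4.2672 mm.
1 mm over 1 m² is 1 L, so volume = 4.2672 × 46283 = 197498.82 L ≈ 197500 L.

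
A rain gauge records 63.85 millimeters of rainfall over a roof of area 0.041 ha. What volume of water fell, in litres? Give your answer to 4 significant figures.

Area: 0.041 ha = 410 m².
1 mm over 1 m² is 1 L, so volume = 63.85 × 410 = 26178.5 L ≈ 26180 L.

26180 litres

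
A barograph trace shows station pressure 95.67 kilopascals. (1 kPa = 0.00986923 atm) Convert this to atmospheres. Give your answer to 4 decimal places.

0.9442 atm

1 kPa = 0.00986923 atm, so 95.67 × 0.00986923 = 0.9442 atm.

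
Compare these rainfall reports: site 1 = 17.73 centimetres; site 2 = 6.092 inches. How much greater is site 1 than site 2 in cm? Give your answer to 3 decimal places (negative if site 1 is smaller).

2.256 cm

site 2: 6.092 in = 15.47368 cm.
Difference: 17.73000 − 15.47368 = 2.256 cm.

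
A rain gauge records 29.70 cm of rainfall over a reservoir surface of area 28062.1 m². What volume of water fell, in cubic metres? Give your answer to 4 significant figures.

8334 cubic metres

Depth: 29.70 cm × 10 = 297 mm.
1 mm over 1 m² is 1 L, so volume = 297 × 28062.1 = 8334443.7 L = 8334 m³.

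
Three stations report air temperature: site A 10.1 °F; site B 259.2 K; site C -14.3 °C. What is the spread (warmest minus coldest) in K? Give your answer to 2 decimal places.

2.13 K

site A: 10.1 °F = -12.167 °C.
site B: 259.2 K = -13.950 °C.
Spread: (-12.167) − (-14.300) = 2.133 °C.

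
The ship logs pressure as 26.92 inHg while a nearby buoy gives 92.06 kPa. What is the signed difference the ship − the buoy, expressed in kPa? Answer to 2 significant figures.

the ship: 26.92 inHg = 91.1616 kPa.
Difference: 91.1616 − 92.0600 = -0.90 kPa.

-0.90 kPa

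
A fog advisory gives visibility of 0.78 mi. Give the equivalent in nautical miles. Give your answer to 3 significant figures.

0.678 nmi

1 SM = 0.868976 nmi, so 0.78 × 0.868976 = 0.678 nmi.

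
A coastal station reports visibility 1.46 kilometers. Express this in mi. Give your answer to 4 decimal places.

1 km = 0.621371 SM, so 1.46 × 0.621371 = 0.9072 SM.

0.9072 SM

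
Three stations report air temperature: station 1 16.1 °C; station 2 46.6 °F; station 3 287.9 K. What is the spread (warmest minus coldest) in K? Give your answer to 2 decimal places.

station 2: 46.6 °F = 8.111 °C.
station 3: 287.9 K = 14.750 °C.
Spread: 16.100 − 8.111 = 7.989 °C.

7.99 K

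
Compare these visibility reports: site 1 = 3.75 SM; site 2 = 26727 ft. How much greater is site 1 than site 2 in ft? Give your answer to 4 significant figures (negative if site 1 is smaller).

-6927 ft

site 1: 3.75 SM = 19800.00 ft.
Difference: 19800.00 − 26727.00 = -6927 ft.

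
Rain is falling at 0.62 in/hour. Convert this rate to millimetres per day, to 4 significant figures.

378.0 mm/day

0.62 in/hour × 25.4 mm/in × 24 hour/day = 378.0 mm/day.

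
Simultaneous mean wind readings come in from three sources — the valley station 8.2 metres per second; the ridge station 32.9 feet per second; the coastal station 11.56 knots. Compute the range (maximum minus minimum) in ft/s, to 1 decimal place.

13.4 ft/s

the valley station: 8.2 m/s = 26.903 ft/s.
the coastal station: 11.56 kt = 19.511 ft/s.
Spread: 32.900 − 19.511 = 13.4 ft/s.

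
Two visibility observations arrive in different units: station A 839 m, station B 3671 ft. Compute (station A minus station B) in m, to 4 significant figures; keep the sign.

station B: 3671 ft = 1118.921 m.
Difference: 839.000 − 1118.921 = -279.9 m.

-279.9 m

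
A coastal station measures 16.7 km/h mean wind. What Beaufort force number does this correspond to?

16.7 km/h = 4.6 m/s, which is Beaufort 3 (gentle breeze, 3.4–5.4 m/s).

Beaufort force 3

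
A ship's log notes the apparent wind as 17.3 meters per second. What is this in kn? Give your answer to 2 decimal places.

1 m/s = 1.94384 kt, so 17.3 × 1.94384 = 33.63 kt.

33.63 kt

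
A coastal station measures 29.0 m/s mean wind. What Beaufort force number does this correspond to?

29.0 m/s lies in the Beaufort 11 band (violent storm, 28.5–32.6 m/s).

Beaufort force 11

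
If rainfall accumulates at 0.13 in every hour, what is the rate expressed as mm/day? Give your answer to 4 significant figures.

79.25 mm/day

0.13 in/hour × 25.4 mm/in × 24 hour/day = 79.25 mm/day.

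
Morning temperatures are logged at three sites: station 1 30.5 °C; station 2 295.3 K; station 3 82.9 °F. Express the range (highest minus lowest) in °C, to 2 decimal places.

8.35 °C

station 2: 295.3 K = 22.150 °C.
station 3: 82.9 °F = 28.278 °C.
Spread: 30.500 − 22.150 = 8.350 °C.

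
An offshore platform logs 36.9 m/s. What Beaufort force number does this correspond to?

Beaufort force 12

36.9 m/s lies in the Beaufort 12 band (hurricane force, ≥32.7 m/s).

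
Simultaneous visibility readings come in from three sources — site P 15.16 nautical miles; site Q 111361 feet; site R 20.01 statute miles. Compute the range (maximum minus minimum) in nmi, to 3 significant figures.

3.17 nmi

site Q: 111361 ft = 18.3277 nmi.
site R: 20.01 SM = 17.3882 nmi.
Spread: 18.3277 − 15.1600 = 3.17 nmi.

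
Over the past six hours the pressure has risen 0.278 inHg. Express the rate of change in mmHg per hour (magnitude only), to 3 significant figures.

1.18 mmHg per hour

0.278 inHg / 6 h × 25.4 mmHg/inHg = 1.18 mmHg/h.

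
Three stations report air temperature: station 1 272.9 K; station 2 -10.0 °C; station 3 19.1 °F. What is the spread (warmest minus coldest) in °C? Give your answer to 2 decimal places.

station 1: 272.9 K = -0.250 °C.
station 3: 19.1 °F = -7.167 °C.
Spread: (-0.250) − (-10.000) = 9.750 °C.

9.75 °C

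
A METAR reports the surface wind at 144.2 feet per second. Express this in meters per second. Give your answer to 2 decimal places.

43.95 m/s

1 ft/s = 0.3048 m/s, so 144.2 × 0.3048 = 43.95 m/s.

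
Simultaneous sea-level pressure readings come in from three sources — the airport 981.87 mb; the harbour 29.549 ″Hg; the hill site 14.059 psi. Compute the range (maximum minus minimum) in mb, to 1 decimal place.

the harbour: 29.549 inHg = 1000.644 mb.
the hill site: 14.059 psi = 969.334 mb.
Spread: 1000.644 − 969.334 = 31.3 mb.

31.3 mb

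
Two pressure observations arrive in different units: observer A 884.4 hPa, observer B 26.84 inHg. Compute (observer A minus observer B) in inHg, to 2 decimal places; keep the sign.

observer A: 884.4 hPa = 26.1163 inHg.
Difference: 26.1163 − 26.8400 = -0.72 inHg.

-0.72 inHg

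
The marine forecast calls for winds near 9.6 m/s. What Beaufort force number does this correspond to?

9.6 m/s lies in the Beaufort 5 band (fresh breeze, 8.0–10.7 m/s).

Beaufort force 5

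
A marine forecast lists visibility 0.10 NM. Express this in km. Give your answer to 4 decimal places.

0.1852 km

1 nmi = 1.852 km, so 0.10 × 1.852 = 0.1852 km.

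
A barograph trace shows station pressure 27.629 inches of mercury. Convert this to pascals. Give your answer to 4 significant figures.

93560 Pa

1 inHg = 3386.39 Pa, so 27.629 × 3386.39 = 93560 Pa.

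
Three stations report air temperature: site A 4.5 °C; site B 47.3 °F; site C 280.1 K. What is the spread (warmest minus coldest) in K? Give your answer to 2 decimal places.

site B: 47.3 °F = 8.500 °C.
site C: 280.1 K = 6.950 °C.
Spread: 8.500 − 4.500 = 4.000 °C.

4.00 K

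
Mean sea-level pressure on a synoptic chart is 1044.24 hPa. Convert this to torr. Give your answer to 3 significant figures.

783 mmHg

1 hPa = 0.750062 mmHg, so 1044.24 × 0.750062 = 783 mmHg.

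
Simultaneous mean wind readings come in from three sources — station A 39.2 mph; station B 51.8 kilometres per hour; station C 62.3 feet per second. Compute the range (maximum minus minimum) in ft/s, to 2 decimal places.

station A: 39.2 mph = 57.4933 ft/s.
station B: 51.8 km/h = 47.2076 ft/s.
Spread: 62.3000 − 47.2076 = 15.09 ft/s.

15.09 ft/s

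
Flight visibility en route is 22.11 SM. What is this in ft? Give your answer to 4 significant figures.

1 SM = 5280 ft, so 22.11 × 5280 = 116700 ft.

116700 ft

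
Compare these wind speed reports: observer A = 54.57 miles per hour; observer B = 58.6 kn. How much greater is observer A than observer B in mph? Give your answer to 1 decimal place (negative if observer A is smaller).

-12.9 mph

observer B: 58.6 kt = 67.436 mph.
Difference: 54.570 − 67.436 = -12.9 mph.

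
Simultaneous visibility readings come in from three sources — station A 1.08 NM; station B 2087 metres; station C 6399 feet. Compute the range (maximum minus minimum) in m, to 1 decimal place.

136.6 m

station A: 1.08 nmi = 2000.160 m.
station C: 6399 ft = 1950.415 m.
Spread: 2087.000 − 1950.415 = 136.6 m.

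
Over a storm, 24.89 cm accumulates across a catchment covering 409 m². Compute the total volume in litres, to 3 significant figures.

Depth: 24.89 cm × 10 = 248.9 mm.
1 mm over 1 m² is 1 L, so volume = 248.9 × 409 = 101800.1 L ≈ 102000 L.

102000 litres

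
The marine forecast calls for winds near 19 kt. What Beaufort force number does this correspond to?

19 kt lies in the Beaufort 5 band (fresh breeze, 17–21 kt).

Beaufort force 5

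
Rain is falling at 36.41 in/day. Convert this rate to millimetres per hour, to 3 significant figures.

38.5 mm/hour

36.41 in/day × 25.4 mm/in × 0.0416667 day/hour = 38.5 mm/hour.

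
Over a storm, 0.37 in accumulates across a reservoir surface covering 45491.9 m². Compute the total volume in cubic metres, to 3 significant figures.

428 cubic metres

Depth: 0.37 in × 25.4 = 9.398 mm.
1 mm over 1 m² is 1 L, so volume = 9.398 × 45491.9 = 427532.88 L = 428 m³.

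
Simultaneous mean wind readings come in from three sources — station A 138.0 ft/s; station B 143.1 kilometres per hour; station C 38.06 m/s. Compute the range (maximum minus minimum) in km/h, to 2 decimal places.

station A: 138.0 ft/s = 151.4246 km/h.
station C: 38.06 m/s = 137.0160 km/h.
Spread: 151.4246 − 137.0160 = 14.41 km/h.

14.41 km/h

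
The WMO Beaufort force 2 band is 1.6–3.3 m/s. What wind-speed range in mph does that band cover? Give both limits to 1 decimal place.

1.6–3.3 m/s × 2.237 = 3.6–7.4 mph.

3.6 to 7.4 mph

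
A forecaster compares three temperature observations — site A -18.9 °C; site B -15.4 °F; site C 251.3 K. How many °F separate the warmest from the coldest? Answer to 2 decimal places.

13.38 °F

site B: -15.4 °F = -26.333 °C.
site C: 251.3 K = -21.850 °C.
Spread: (-18.900) − (-26.333) = 7.433 °C = 13.38 °F.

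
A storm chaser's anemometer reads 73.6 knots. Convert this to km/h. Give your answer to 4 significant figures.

136.3 km/h

1 kt = 1.852 km/h, so 73.6 × 1.852 = 136.3 km/h.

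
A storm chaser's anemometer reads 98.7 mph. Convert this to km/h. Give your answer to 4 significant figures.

1 mph = 1.60934 km/h, so 98.7 × 1.60934 = 158.8 km/h.

158.8 km/h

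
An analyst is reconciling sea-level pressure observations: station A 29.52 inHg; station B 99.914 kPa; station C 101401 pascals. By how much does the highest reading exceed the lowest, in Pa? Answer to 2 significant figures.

station A: 29.52 inHg = 99966.20 Pa.
station B: 99.914 kPa = 99914.00 Pa.
Spread: 101401.00 − 99914.00 = 1500 Pa.

1500 Pa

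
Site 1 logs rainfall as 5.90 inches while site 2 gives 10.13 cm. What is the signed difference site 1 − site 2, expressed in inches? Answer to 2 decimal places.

1.91 in

site 2: 10.13 cm = 3.9882 in.
Difference: 5.9000 − 3.9882 = 1.91 in.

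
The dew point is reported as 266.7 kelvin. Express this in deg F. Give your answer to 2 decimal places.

20.39 °F

First to °C: -6.45 °C.
Then to °F: 20.39 °F.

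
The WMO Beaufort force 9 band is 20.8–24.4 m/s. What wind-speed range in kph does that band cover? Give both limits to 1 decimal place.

74.9 to 87.8 km/h

20.8–24.4 m/s × 3.6 = 74.9–87.8 km/h.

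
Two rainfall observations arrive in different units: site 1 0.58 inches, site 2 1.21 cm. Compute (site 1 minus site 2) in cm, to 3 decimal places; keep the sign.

site 1: 0.58 in = 1.47320 cm.
Difference: 1.47320 − 1.21000 = 0.263 cm.

0.263 cm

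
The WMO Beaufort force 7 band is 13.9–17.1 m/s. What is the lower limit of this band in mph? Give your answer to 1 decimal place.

31.1 mph

13.9–17.1 m/s × 2.237 = 31.1–38.3 mph.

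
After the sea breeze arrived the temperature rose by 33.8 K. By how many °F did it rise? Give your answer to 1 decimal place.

Converting a difference, only the 9/5 scale factor applies: Δ°F = 33.8 × 1.8 = 60.8 °F.

60.8 °F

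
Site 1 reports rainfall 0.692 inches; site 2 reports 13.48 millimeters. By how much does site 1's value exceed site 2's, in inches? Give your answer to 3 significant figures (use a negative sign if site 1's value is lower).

0.161 in

site 2: 13.48 mm = 0.53071 in.
Difference: 0.69200 − 0.53071 = 0.161 in.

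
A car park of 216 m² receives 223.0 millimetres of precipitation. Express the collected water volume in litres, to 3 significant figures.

1 mm over 1 m² is 1 L, so volume = 223 × 216 = 48168 L ≈ 48200 L.

48200 litres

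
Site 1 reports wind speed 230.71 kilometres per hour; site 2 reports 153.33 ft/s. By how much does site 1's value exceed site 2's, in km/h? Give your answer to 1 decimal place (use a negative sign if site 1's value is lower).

site 2: 153.33 ft/s = 168.246 km/h.
Difference: 230.710 − 168.246 = 62.5 km/h.

62.5 km/h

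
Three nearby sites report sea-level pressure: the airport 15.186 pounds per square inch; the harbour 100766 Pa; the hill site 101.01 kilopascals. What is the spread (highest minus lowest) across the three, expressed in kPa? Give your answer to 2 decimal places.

the airport: 15.186 psi = 104.7038 kPa.
the harbour: 100766 Pa = 100.7660 kPa.
Spread: 104.7038 − 100.7660 = 3.94 kPa.

3.94 kPa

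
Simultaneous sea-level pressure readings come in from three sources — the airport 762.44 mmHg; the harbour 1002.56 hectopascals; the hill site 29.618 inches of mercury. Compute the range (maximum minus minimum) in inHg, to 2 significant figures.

the airport: 762.44 mmHg = 30.0173 inHg.
the harbour: 1002.56 hPa = 29.6056 inHg.
Spread: 30.0173 − 29.6056 = 0.41 inHg.

0.41 inHg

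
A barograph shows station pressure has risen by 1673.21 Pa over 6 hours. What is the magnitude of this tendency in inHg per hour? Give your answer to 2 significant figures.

0.082 inHg per hour

1673.21 Pa / 6 h × 0.0002953 inHg/Pa = 0.082 inHg/h.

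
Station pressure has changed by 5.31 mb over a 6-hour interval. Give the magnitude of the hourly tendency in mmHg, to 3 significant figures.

0.664 mmHg per hour

5.31 mb / 6 h × 0.750062 mmHg/mb = 0.664 mmHg/h.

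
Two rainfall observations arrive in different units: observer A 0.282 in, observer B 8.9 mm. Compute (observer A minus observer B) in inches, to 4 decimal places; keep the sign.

observer B: 8.9 mm = 0.350394 in.
Difference: 0.282000 − 0.350394 = -0.0684 in.

-0.0684 in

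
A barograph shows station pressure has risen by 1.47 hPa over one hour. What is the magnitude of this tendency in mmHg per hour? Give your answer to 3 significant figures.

1.10 mmHg per hour

1.47 hPa / 1 h × 0.750062 mmHg/hPa = 1.10 mmHg/h.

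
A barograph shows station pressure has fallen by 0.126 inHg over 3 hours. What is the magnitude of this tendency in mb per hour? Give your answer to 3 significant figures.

0.126 inHg / 3 h × 33.8639 mb/inHg = 1.42 mb/h.

1.42 mb per hour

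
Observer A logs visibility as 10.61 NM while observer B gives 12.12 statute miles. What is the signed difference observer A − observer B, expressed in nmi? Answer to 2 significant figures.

observer B: 12.12 SM = 10.53199 nmi.
Difference: 10.61000 − 10.53199 = 0.078 nmi.

0.078 nmi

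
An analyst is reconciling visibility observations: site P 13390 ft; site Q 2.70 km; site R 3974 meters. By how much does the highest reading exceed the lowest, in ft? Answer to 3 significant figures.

4530 ft

site Q: 2.70 km = 8858.27 ft.
site R: 3974 m = 13038.06 ft.
Spread: 13390.00 − 8858.27 = 4530 ft.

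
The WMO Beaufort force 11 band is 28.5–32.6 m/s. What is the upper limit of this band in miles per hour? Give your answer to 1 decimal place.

72.9 mph

28.5–32.6 m/s × 2.237 = 63.8–72.9 mph.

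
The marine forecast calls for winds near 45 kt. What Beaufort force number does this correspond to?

45 kt lies in the Beaufort 9 band (strong gale, 41–47 kt).

Beaufort force 9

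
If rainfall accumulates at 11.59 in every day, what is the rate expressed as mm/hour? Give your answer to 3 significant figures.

12.3 mm/hour

11.59 in/day × 25.4 mm/in × 0.0416667 day/hour = 12.3 mm/hour.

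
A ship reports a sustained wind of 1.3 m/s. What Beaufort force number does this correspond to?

1.3 m/s lies in the Beaufort 1 band (light air, 0.3–1.5 m/s).

Beaufort force 1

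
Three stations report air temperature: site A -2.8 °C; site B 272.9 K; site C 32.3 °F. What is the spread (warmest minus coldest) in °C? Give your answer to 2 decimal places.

site B: 272.9 K = -0.250 °C.
site C: 32.3 °F = 0.167 °C.
Spread: 0.167 − (-2.800) = 2.967 °C.

2.97 °C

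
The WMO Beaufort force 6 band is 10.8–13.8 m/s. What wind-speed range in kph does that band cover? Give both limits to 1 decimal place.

38.9 to 49.7 km/h

10.8–13.8 m/s × 3.6 = 38.9–49.7 km/h.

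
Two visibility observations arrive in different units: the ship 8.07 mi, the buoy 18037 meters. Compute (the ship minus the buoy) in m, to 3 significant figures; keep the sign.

the ship: 8.07 SM = 12987.41 m.
Difference: 12987.41 − 18037.00 = -5050 m.

-5050 m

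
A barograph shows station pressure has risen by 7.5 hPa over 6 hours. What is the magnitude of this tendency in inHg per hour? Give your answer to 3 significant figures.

7.5 hPa / 6 h × 0.02953 inHg/hPa = 0.0369 inHg/h.

0.0369 inHg per hour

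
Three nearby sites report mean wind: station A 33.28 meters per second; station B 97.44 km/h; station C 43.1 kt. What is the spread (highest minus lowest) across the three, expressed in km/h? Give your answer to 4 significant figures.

station A: 33.28 m/s = 119.8080 km/h.
station C: 43.1 kt = 79.8212 km/h.
Spread: 119.8080 − 79.8212 = 39.99 km/h.

39.99 km/h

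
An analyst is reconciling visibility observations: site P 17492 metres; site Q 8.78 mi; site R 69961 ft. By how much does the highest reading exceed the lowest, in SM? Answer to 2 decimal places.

4.47 SM

site P: 17492 m = 10.8690 SM.
site R: 69961 ft = 13.2502 SM.
Spread: 13.2502 − 8.7800 = 4.47 SM.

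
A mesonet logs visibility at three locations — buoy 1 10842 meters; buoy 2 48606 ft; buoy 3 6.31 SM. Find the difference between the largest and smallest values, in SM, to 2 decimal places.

2.90 SM

buoy 1: 10842 m = 6.7369 SM.
buoy 2: 48606 ft = 9.2057 SM.
Spread: 9.2057 − 6.3100 = 2.90 SM.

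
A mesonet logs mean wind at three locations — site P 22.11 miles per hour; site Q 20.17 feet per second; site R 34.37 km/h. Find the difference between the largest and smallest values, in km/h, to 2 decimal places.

13.45 km/h

site P: 22.11 mph = 35.5826 km/h.
site Q: 20.17 ft/s = 22.1321 km/h.
Spread: 35.5826 − 22.1321 = 13.45 km/h.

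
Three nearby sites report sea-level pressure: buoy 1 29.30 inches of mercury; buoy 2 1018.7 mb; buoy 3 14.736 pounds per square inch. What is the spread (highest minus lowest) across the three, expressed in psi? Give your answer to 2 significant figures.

buoy 1: 29.30 inHg = 14.3908 psi.
buoy 2: 1018.7 mb = 14.7750 psi.
Spread: 14.7750 − 14.3908 = 0.38 psi.

0.38 psi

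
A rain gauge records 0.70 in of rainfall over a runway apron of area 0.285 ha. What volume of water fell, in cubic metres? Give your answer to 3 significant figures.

50.7 cubic metres

Depth: 0.70 in × 25.4 = 17.78 mm.
Area: 0.285 ha = 2850 m².
1 mm over 1 m² is 1 L, so volume = 17.78 × 2850 = 50673 L = 50.7 m³.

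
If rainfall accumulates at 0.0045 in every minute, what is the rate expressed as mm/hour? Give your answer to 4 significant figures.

0.0045 in/minute × 25.4 mm/in × 60 minute/hour = 6.858 mm/hour.

6.858 mm/hour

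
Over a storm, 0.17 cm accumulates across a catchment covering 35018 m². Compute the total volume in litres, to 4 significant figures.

Depth: 0.17 cm × 10 = 1.7 mm.
1 mm over 1 m² is 1 L, so volume = 1.7 × 35018 = 59530.6 L ≈ 59530 L.

59530 litres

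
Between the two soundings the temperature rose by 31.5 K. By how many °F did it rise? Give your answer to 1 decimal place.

56.7 °F

For a temperature change the 32° offset cancels: Δ°F = 31.5 × 1.8 = 56.7 °F.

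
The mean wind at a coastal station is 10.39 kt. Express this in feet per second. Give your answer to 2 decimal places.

1 kt = 1.68781 ft/s, so 10.39 × 1.68781 = 17.54 ft/s.

17.54 ft/s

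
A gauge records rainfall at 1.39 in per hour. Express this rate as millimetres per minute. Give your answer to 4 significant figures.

0.5884 mm/minute

1.39 in/hour × 25.4 mm/in × 0.0166667 hour/minute = 0.5884 mm/minute.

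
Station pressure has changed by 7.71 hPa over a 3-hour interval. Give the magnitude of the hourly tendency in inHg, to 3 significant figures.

0.0759 inHg per hour

7.71 hPa / 3 h × 0.02953 inHg/hPa = 0.0759 inHg/h.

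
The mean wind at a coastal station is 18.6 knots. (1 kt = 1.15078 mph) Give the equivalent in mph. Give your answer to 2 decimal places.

1 kt = 1.15078 mph, so 18.6 × 1.15078 = 21.40 mph.

21.40 mph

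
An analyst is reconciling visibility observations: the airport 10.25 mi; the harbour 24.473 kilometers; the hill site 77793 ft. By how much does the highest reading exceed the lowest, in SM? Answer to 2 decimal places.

the harbour: 24.473 km = 15.2068 SM.
the hill site: 77793 ft = 14.7335 SM.
Spread: 15.2068 − 10.2500 = 4.96 SM.

4.96 SM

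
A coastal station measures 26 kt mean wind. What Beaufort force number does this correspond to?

26 kt lies in the Beaufort 6 band (strong breeze, 22–27 kt).

Beaufort force 6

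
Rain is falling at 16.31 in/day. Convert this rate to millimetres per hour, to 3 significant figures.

17.3 mm/hour

16.31 in/day × 25.4 mm/in × 0.0416667 day/hour = 17.3 mm/hour.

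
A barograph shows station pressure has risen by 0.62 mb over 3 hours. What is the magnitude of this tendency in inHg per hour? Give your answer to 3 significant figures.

0.00610 inHg per hour

0.62 mb / 3 h × 0.02953 inHg/mb = 0.00610 inHg/h.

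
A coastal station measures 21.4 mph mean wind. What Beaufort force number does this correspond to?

21.4 mph = 9.6 m/s, which is Beaufort 5 (fresh breeze, 8.0–10.7 m/s).

Beaufort force 5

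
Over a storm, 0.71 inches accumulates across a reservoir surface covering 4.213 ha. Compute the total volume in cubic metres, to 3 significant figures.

760 cubic metres

Depth: 0.71 in × 25.4 = 18.034 mm.
Area: 4.213 ha = 42130 m².
1 mm over 1 m² is 1 L, so volume = 18.034 × 42130 = 759772.42 L = 760 m³.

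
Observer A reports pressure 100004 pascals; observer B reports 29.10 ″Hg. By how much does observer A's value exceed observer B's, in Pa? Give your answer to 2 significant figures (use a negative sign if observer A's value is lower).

observer B: 29.10 inHg = 98543.92 Pa.
Difference: 100004.00 − 98543.92 = 1500 Pa.

1500 Pa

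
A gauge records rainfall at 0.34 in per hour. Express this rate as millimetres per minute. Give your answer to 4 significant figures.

0.34 in/hour × 25.4 mm/in × 0.0166667 hour/minute = 0.1439 mm/minute.

0.1439 mm/minute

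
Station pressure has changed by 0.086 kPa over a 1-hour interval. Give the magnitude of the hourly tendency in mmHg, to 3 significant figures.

0.086 kPa / 1 h × 7.50062 mmHg/kPa = 0.645 mmHg/h.

0.645 mmHg per hour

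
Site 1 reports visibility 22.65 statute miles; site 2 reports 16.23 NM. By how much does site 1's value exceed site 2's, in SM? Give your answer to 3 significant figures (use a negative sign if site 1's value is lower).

3.97 SM

site 2: 16.23 nmi = 18.6772 SM.
Difference: 22.6500 − 18.6772 = 3.97 SM.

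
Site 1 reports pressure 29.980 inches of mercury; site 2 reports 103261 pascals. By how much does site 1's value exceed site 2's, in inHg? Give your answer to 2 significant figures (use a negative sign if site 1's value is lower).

-0.51 inHg

site 2: 103261 Pa = 30.4930 inHg.
Difference: 29.9800 − 30.4930 = -0.51 inHg.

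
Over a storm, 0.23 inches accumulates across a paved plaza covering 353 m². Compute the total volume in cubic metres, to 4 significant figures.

Depth: 0.23 in × 25.4 = 5.842 mm.
1 mm over 1 m² is 1 L, so volume = 5.842 × 353 = 2062.226 L = 2.062 m³.

2.062 cubic metres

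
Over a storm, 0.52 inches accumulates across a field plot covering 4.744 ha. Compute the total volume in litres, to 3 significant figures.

627000 litres

Depth: 0.52 in × 25.4 = 13.208 mm.
Area: 4.744 ha = 47440 m².
1 mm over 1 m² is 1 L, so volume = 13.208 × 47440 = 626587.52 L ≈ 627000 L.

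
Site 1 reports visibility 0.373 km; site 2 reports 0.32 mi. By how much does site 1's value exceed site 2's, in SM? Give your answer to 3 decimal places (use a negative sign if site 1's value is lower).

-0.088 SM

site 1: 0.373 km = 0.23177 SM.
Difference: 0.23177 − 0.32000 = -0.088 SM.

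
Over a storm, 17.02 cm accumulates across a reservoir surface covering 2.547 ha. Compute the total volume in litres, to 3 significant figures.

4330000 litres

Depth: 17.02 cm × 10 = 170.2 mm.
Area: 2.547 ha = 25470 m².
1 mm over 1 m² is 1 L, so volume = 170.2 × 25470 = 4334994 L ≈ 4330000 L.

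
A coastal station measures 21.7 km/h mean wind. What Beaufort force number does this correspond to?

21.7 km/h = 6.0 m/s, which is Beaufort 4 (moderate breeze, 5.5–7.9 m/s).

Beaufort force 4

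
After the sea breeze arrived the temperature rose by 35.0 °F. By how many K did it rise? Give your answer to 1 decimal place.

A change of 1 °C equals a change of 1.8 °F: ΔK = 35.0 × 0.5556 = 19.4 K.

19.4 K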